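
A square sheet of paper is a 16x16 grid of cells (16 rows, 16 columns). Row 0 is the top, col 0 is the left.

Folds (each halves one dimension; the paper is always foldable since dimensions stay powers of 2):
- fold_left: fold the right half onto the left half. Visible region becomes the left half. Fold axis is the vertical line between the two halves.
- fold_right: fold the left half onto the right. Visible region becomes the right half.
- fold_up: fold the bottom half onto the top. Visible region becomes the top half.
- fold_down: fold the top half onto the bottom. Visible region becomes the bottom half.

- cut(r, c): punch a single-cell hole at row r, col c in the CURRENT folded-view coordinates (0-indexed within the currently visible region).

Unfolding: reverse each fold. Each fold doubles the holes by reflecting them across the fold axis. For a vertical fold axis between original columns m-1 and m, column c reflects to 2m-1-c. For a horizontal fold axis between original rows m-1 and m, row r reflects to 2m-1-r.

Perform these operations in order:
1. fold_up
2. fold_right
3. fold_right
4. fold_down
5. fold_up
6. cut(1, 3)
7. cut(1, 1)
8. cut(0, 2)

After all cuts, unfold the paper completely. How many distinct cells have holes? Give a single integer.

Op 1 fold_up: fold axis h@8; visible region now rows[0,8) x cols[0,16) = 8x16
Op 2 fold_right: fold axis v@8; visible region now rows[0,8) x cols[8,16) = 8x8
Op 3 fold_right: fold axis v@12; visible region now rows[0,8) x cols[12,16) = 8x4
Op 4 fold_down: fold axis h@4; visible region now rows[4,8) x cols[12,16) = 4x4
Op 5 fold_up: fold axis h@6; visible region now rows[4,6) x cols[12,16) = 2x4
Op 6 cut(1, 3): punch at orig (5,15); cuts so far [(5, 15)]; region rows[4,6) x cols[12,16) = 2x4
Op 7 cut(1, 1): punch at orig (5,13); cuts so far [(5, 13), (5, 15)]; region rows[4,6) x cols[12,16) = 2x4
Op 8 cut(0, 2): punch at orig (4,14); cuts so far [(4, 14), (5, 13), (5, 15)]; region rows[4,6) x cols[12,16) = 2x4
Unfold 1 (reflect across h@6): 6 holes -> [(4, 14), (5, 13), (5, 15), (6, 13), (6, 15), (7, 14)]
Unfold 2 (reflect across h@4): 12 holes -> [(0, 14), (1, 13), (1, 15), (2, 13), (2, 15), (3, 14), (4, 14), (5, 13), (5, 15), (6, 13), (6, 15), (7, 14)]
Unfold 3 (reflect across v@12): 24 holes -> [(0, 9), (0, 14), (1, 8), (1, 10), (1, 13), (1, 15), (2, 8), (2, 10), (2, 13), (2, 15), (3, 9), (3, 14), (4, 9), (4, 14), (5, 8), (5, 10), (5, 13), (5, 15), (6, 8), (6, 10), (6, 13), (6, 15), (7, 9), (7, 14)]
Unfold 4 (reflect across v@8): 48 holes -> [(0, 1), (0, 6), (0, 9), (0, 14), (1, 0), (1, 2), (1, 5), (1, 7), (1, 8), (1, 10), (1, 13), (1, 15), (2, 0), (2, 2), (2, 5), (2, 7), (2, 8), (2, 10), (2, 13), (2, 15), (3, 1), (3, 6), (3, 9), (3, 14), (4, 1), (4, 6), (4, 9), (4, 14), (5, 0), (5, 2), (5, 5), (5, 7), (5, 8), (5, 10), (5, 13), (5, 15), (6, 0), (6, 2), (6, 5), (6, 7), (6, 8), (6, 10), (6, 13), (6, 15), (7, 1), (7, 6), (7, 9), (7, 14)]
Unfold 5 (reflect across h@8): 96 holes -> [(0, 1), (0, 6), (0, 9), (0, 14), (1, 0), (1, 2), (1, 5), (1, 7), (1, 8), (1, 10), (1, 13), (1, 15), (2, 0), (2, 2), (2, 5), (2, 7), (2, 8), (2, 10), (2, 13), (2, 15), (3, 1), (3, 6), (3, 9), (3, 14), (4, 1), (4, 6), (4, 9), (4, 14), (5, 0), (5, 2), (5, 5), (5, 7), (5, 8), (5, 10), (5, 13), (5, 15), (6, 0), (6, 2), (6, 5), (6, 7), (6, 8), (6, 10), (6, 13), (6, 15), (7, 1), (7, 6), (7, 9), (7, 14), (8, 1), (8, 6), (8, 9), (8, 14), (9, 0), (9, 2), (9, 5), (9, 7), (9, 8), (9, 10), (9, 13), (9, 15), (10, 0), (10, 2), (10, 5), (10, 7), (10, 8), (10, 10), (10, 13), (10, 15), (11, 1), (11, 6), (11, 9), (11, 14), (12, 1), (12, 6), (12, 9), (12, 14), (13, 0), (13, 2), (13, 5), (13, 7), (13, 8), (13, 10), (13, 13), (13, 15), (14, 0), (14, 2), (14, 5), (14, 7), (14, 8), (14, 10), (14, 13), (14, 15), (15, 1), (15, 6), (15, 9), (15, 14)]

Answer: 96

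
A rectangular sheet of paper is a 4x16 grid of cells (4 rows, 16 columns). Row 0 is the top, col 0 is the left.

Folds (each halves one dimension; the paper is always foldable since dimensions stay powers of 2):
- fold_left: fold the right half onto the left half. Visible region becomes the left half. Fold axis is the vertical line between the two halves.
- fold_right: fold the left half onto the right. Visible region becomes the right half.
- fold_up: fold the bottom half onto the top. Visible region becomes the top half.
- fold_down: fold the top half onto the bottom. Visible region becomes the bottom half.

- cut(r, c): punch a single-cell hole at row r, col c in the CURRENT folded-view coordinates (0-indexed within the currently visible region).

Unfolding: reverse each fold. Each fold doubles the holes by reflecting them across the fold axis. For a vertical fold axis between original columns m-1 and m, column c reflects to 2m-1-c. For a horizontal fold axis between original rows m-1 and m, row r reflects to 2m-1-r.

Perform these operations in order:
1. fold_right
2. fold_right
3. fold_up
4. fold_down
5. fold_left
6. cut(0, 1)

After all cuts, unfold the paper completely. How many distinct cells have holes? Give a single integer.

Answer: 32

Derivation:
Op 1 fold_right: fold axis v@8; visible region now rows[0,4) x cols[8,16) = 4x8
Op 2 fold_right: fold axis v@12; visible region now rows[0,4) x cols[12,16) = 4x4
Op 3 fold_up: fold axis h@2; visible region now rows[0,2) x cols[12,16) = 2x4
Op 4 fold_down: fold axis h@1; visible region now rows[1,2) x cols[12,16) = 1x4
Op 5 fold_left: fold axis v@14; visible region now rows[1,2) x cols[12,14) = 1x2
Op 6 cut(0, 1): punch at orig (1,13); cuts so far [(1, 13)]; region rows[1,2) x cols[12,14) = 1x2
Unfold 1 (reflect across v@14): 2 holes -> [(1, 13), (1, 14)]
Unfold 2 (reflect across h@1): 4 holes -> [(0, 13), (0, 14), (1, 13), (1, 14)]
Unfold 3 (reflect across h@2): 8 holes -> [(0, 13), (0, 14), (1, 13), (1, 14), (2, 13), (2, 14), (3, 13), (3, 14)]
Unfold 4 (reflect across v@12): 16 holes -> [(0, 9), (0, 10), (0, 13), (0, 14), (1, 9), (1, 10), (1, 13), (1, 14), (2, 9), (2, 10), (2, 13), (2, 14), (3, 9), (3, 10), (3, 13), (3, 14)]
Unfold 5 (reflect across v@8): 32 holes -> [(0, 1), (0, 2), (0, 5), (0, 6), (0, 9), (0, 10), (0, 13), (0, 14), (1, 1), (1, 2), (1, 5), (1, 6), (1, 9), (1, 10), (1, 13), (1, 14), (2, 1), (2, 2), (2, 5), (2, 6), (2, 9), (2, 10), (2, 13), (2, 14), (3, 1), (3, 2), (3, 5), (3, 6), (3, 9), (3, 10), (3, 13), (3, 14)]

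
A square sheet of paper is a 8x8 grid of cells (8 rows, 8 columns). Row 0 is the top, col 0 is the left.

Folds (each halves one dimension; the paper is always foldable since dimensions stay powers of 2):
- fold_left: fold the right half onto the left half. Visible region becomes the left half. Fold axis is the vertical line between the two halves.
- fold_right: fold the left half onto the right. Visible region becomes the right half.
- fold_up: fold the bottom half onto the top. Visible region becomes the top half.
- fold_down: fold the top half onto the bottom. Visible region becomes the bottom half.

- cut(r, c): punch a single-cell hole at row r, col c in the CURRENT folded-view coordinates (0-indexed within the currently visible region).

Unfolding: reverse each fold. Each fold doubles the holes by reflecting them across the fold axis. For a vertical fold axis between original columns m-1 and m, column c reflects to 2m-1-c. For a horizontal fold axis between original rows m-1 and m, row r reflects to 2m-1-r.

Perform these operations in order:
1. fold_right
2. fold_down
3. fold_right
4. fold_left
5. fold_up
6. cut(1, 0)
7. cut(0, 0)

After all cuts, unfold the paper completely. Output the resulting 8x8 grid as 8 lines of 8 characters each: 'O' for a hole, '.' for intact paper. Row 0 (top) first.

Op 1 fold_right: fold axis v@4; visible region now rows[0,8) x cols[4,8) = 8x4
Op 2 fold_down: fold axis h@4; visible region now rows[4,8) x cols[4,8) = 4x4
Op 3 fold_right: fold axis v@6; visible region now rows[4,8) x cols[6,8) = 4x2
Op 4 fold_left: fold axis v@7; visible region now rows[4,8) x cols[6,7) = 4x1
Op 5 fold_up: fold axis h@6; visible region now rows[4,6) x cols[6,7) = 2x1
Op 6 cut(1, 0): punch at orig (5,6); cuts so far [(5, 6)]; region rows[4,6) x cols[6,7) = 2x1
Op 7 cut(0, 0): punch at orig (4,6); cuts so far [(4, 6), (5, 6)]; region rows[4,6) x cols[6,7) = 2x1
Unfold 1 (reflect across h@6): 4 holes -> [(4, 6), (5, 6), (6, 6), (7, 6)]
Unfold 2 (reflect across v@7): 8 holes -> [(4, 6), (4, 7), (5, 6), (5, 7), (6, 6), (6, 7), (7, 6), (7, 7)]
Unfold 3 (reflect across v@6): 16 holes -> [(4, 4), (4, 5), (4, 6), (4, 7), (5, 4), (5, 5), (5, 6), (5, 7), (6, 4), (6, 5), (6, 6), (6, 7), (7, 4), (7, 5), (7, 6), (7, 7)]
Unfold 4 (reflect across h@4): 32 holes -> [(0, 4), (0, 5), (0, 6), (0, 7), (1, 4), (1, 5), (1, 6), (1, 7), (2, 4), (2, 5), (2, 6), (2, 7), (3, 4), (3, 5), (3, 6), (3, 7), (4, 4), (4, 5), (4, 6), (4, 7), (5, 4), (5, 5), (5, 6), (5, 7), (6, 4), (6, 5), (6, 6), (6, 7), (7, 4), (7, 5), (7, 6), (7, 7)]
Unfold 5 (reflect across v@4): 64 holes -> [(0, 0), (0, 1), (0, 2), (0, 3), (0, 4), (0, 5), (0, 6), (0, 7), (1, 0), (1, 1), (1, 2), (1, 3), (1, 4), (1, 5), (1, 6), (1, 7), (2, 0), (2, 1), (2, 2), (2, 3), (2, 4), (2, 5), (2, 6), (2, 7), (3, 0), (3, 1), (3, 2), (3, 3), (3, 4), (3, 5), (3, 6), (3, 7), (4, 0), (4, 1), (4, 2), (4, 3), (4, 4), (4, 5), (4, 6), (4, 7), (5, 0), (5, 1), (5, 2), (5, 3), (5, 4), (5, 5), (5, 6), (5, 7), (6, 0), (6, 1), (6, 2), (6, 3), (6, 4), (6, 5), (6, 6), (6, 7), (7, 0), (7, 1), (7, 2), (7, 3), (7, 4), (7, 5), (7, 6), (7, 7)]

Answer: OOOOOOOO
OOOOOOOO
OOOOOOOO
OOOOOOOO
OOOOOOOO
OOOOOOOO
OOOOOOOO
OOOOOOOO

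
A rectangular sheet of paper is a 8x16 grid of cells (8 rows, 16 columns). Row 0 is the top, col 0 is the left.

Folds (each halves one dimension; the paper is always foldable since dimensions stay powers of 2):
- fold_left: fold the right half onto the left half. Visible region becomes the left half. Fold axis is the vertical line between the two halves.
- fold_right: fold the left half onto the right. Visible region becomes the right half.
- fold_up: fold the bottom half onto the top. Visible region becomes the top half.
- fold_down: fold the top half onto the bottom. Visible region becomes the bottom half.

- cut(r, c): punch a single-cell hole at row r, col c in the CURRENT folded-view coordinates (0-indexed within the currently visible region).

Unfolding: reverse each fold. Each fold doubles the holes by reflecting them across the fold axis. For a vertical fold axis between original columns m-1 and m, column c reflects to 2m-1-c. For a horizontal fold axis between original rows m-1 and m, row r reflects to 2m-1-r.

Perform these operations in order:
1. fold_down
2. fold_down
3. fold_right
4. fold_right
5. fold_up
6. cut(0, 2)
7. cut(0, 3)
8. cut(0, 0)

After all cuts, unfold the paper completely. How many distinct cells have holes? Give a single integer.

Answer: 96

Derivation:
Op 1 fold_down: fold axis h@4; visible region now rows[4,8) x cols[0,16) = 4x16
Op 2 fold_down: fold axis h@6; visible region now rows[6,8) x cols[0,16) = 2x16
Op 3 fold_right: fold axis v@8; visible region now rows[6,8) x cols[8,16) = 2x8
Op 4 fold_right: fold axis v@12; visible region now rows[6,8) x cols[12,16) = 2x4
Op 5 fold_up: fold axis h@7; visible region now rows[6,7) x cols[12,16) = 1x4
Op 6 cut(0, 2): punch at orig (6,14); cuts so far [(6, 14)]; region rows[6,7) x cols[12,16) = 1x4
Op 7 cut(0, 3): punch at orig (6,15); cuts so far [(6, 14), (6, 15)]; region rows[6,7) x cols[12,16) = 1x4
Op 8 cut(0, 0): punch at orig (6,12); cuts so far [(6, 12), (6, 14), (6, 15)]; region rows[6,7) x cols[12,16) = 1x4
Unfold 1 (reflect across h@7): 6 holes -> [(6, 12), (6, 14), (6, 15), (7, 12), (7, 14), (7, 15)]
Unfold 2 (reflect across v@12): 12 holes -> [(6, 8), (6, 9), (6, 11), (6, 12), (6, 14), (6, 15), (7, 8), (7, 9), (7, 11), (7, 12), (7, 14), (7, 15)]
Unfold 3 (reflect across v@8): 24 holes -> [(6, 0), (6, 1), (6, 3), (6, 4), (6, 6), (6, 7), (6, 8), (6, 9), (6, 11), (6, 12), (6, 14), (6, 15), (7, 0), (7, 1), (7, 3), (7, 4), (7, 6), (7, 7), (7, 8), (7, 9), (7, 11), (7, 12), (7, 14), (7, 15)]
Unfold 4 (reflect across h@6): 48 holes -> [(4, 0), (4, 1), (4, 3), (4, 4), (4, 6), (4, 7), (4, 8), (4, 9), (4, 11), (4, 12), (4, 14), (4, 15), (5, 0), (5, 1), (5, 3), (5, 4), (5, 6), (5, 7), (5, 8), (5, 9), (5, 11), (5, 12), (5, 14), (5, 15), (6, 0), (6, 1), (6, 3), (6, 4), (6, 6), (6, 7), (6, 8), (6, 9), (6, 11), (6, 12), (6, 14), (6, 15), (7, 0), (7, 1), (7, 3), (7, 4), (7, 6), (7, 7), (7, 8), (7, 9), (7, 11), (7, 12), (7, 14), (7, 15)]
Unfold 5 (reflect across h@4): 96 holes -> [(0, 0), (0, 1), (0, 3), (0, 4), (0, 6), (0, 7), (0, 8), (0, 9), (0, 11), (0, 12), (0, 14), (0, 15), (1, 0), (1, 1), (1, 3), (1, 4), (1, 6), (1, 7), (1, 8), (1, 9), (1, 11), (1, 12), (1, 14), (1, 15), (2, 0), (2, 1), (2, 3), (2, 4), (2, 6), (2, 7), (2, 8), (2, 9), (2, 11), (2, 12), (2, 14), (2, 15), (3, 0), (3, 1), (3, 3), (3, 4), (3, 6), (3, 7), (3, 8), (3, 9), (3, 11), (3, 12), (3, 14), (3, 15), (4, 0), (4, 1), (4, 3), (4, 4), (4, 6), (4, 7), (4, 8), (4, 9), (4, 11), (4, 12), (4, 14), (4, 15), (5, 0), (5, 1), (5, 3), (5, 4), (5, 6), (5, 7), (5, 8), (5, 9), (5, 11), (5, 12), (5, 14), (5, 15), (6, 0), (6, 1), (6, 3), (6, 4), (6, 6), (6, 7), (6, 8), (6, 9), (6, 11), (6, 12), (6, 14), (6, 15), (7, 0), (7, 1), (7, 3), (7, 4), (7, 6), (7, 7), (7, 8), (7, 9), (7, 11), (7, 12), (7, 14), (7, 15)]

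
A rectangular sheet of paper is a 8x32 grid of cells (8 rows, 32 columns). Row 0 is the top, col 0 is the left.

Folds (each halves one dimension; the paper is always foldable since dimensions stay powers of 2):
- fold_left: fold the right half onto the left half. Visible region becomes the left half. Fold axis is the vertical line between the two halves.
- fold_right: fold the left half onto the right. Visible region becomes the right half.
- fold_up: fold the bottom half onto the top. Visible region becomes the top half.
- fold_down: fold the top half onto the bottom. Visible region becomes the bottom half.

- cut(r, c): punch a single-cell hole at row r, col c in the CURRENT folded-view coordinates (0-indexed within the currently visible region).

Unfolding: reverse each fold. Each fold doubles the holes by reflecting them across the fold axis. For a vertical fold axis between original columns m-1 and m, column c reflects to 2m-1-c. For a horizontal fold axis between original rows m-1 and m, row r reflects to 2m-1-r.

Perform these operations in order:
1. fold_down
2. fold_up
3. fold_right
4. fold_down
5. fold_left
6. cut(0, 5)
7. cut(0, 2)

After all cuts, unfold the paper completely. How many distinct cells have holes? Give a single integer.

Op 1 fold_down: fold axis h@4; visible region now rows[4,8) x cols[0,32) = 4x32
Op 2 fold_up: fold axis h@6; visible region now rows[4,6) x cols[0,32) = 2x32
Op 3 fold_right: fold axis v@16; visible region now rows[4,6) x cols[16,32) = 2x16
Op 4 fold_down: fold axis h@5; visible region now rows[5,6) x cols[16,32) = 1x16
Op 5 fold_left: fold axis v@24; visible region now rows[5,6) x cols[16,24) = 1x8
Op 6 cut(0, 5): punch at orig (5,21); cuts so far [(5, 21)]; region rows[5,6) x cols[16,24) = 1x8
Op 7 cut(0, 2): punch at orig (5,18); cuts so far [(5, 18), (5, 21)]; region rows[5,6) x cols[16,24) = 1x8
Unfold 1 (reflect across v@24): 4 holes -> [(5, 18), (5, 21), (5, 26), (5, 29)]
Unfold 2 (reflect across h@5): 8 holes -> [(4, 18), (4, 21), (4, 26), (4, 29), (5, 18), (5, 21), (5, 26), (5, 29)]
Unfold 3 (reflect across v@16): 16 holes -> [(4, 2), (4, 5), (4, 10), (4, 13), (4, 18), (4, 21), (4, 26), (4, 29), (5, 2), (5, 5), (5, 10), (5, 13), (5, 18), (5, 21), (5, 26), (5, 29)]
Unfold 4 (reflect across h@6): 32 holes -> [(4, 2), (4, 5), (4, 10), (4, 13), (4, 18), (4, 21), (4, 26), (4, 29), (5, 2), (5, 5), (5, 10), (5, 13), (5, 18), (5, 21), (5, 26), (5, 29), (6, 2), (6, 5), (6, 10), (6, 13), (6, 18), (6, 21), (6, 26), (6, 29), (7, 2), (7, 5), (7, 10), (7, 13), (7, 18), (7, 21), (7, 26), (7, 29)]
Unfold 5 (reflect across h@4): 64 holes -> [(0, 2), (0, 5), (0, 10), (0, 13), (0, 18), (0, 21), (0, 26), (0, 29), (1, 2), (1, 5), (1, 10), (1, 13), (1, 18), (1, 21), (1, 26), (1, 29), (2, 2), (2, 5), (2, 10), (2, 13), (2, 18), (2, 21), (2, 26), (2, 29), (3, 2), (3, 5), (3, 10), (3, 13), (3, 18), (3, 21), (3, 26), (3, 29), (4, 2), (4, 5), (4, 10), (4, 13), (4, 18), (4, 21), (4, 26), (4, 29), (5, 2), (5, 5), (5, 10), (5, 13), (5, 18), (5, 21), (5, 26), (5, 29), (6, 2), (6, 5), (6, 10), (6, 13), (6, 18), (6, 21), (6, 26), (6, 29), (7, 2), (7, 5), (7, 10), (7, 13), (7, 18), (7, 21), (7, 26), (7, 29)]

Answer: 64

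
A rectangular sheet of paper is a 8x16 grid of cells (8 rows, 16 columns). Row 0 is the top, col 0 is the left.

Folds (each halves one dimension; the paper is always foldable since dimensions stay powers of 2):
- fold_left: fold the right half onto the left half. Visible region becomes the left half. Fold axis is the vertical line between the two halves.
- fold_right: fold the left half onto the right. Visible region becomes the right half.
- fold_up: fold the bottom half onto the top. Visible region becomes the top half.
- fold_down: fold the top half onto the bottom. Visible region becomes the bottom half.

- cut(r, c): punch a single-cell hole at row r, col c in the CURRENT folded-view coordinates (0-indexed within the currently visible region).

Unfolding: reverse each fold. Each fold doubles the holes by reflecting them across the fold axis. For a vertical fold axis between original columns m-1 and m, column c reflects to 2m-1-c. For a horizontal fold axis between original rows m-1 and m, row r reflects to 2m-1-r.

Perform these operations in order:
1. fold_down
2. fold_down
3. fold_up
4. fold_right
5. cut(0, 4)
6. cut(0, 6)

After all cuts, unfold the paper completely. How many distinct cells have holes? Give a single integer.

Answer: 32

Derivation:
Op 1 fold_down: fold axis h@4; visible region now rows[4,8) x cols[0,16) = 4x16
Op 2 fold_down: fold axis h@6; visible region now rows[6,8) x cols[0,16) = 2x16
Op 3 fold_up: fold axis h@7; visible region now rows[6,7) x cols[0,16) = 1x16
Op 4 fold_right: fold axis v@8; visible region now rows[6,7) x cols[8,16) = 1x8
Op 5 cut(0, 4): punch at orig (6,12); cuts so far [(6, 12)]; region rows[6,7) x cols[8,16) = 1x8
Op 6 cut(0, 6): punch at orig (6,14); cuts so far [(6, 12), (6, 14)]; region rows[6,7) x cols[8,16) = 1x8
Unfold 1 (reflect across v@8): 4 holes -> [(6, 1), (6, 3), (6, 12), (6, 14)]
Unfold 2 (reflect across h@7): 8 holes -> [(6, 1), (6, 3), (6, 12), (6, 14), (7, 1), (7, 3), (7, 12), (7, 14)]
Unfold 3 (reflect across h@6): 16 holes -> [(4, 1), (4, 3), (4, 12), (4, 14), (5, 1), (5, 3), (5, 12), (5, 14), (6, 1), (6, 3), (6, 12), (6, 14), (7, 1), (7, 3), (7, 12), (7, 14)]
Unfold 4 (reflect across h@4): 32 holes -> [(0, 1), (0, 3), (0, 12), (0, 14), (1, 1), (1, 3), (1, 12), (1, 14), (2, 1), (2, 3), (2, 12), (2, 14), (3, 1), (3, 3), (3, 12), (3, 14), (4, 1), (4, 3), (4, 12), (4, 14), (5, 1), (5, 3), (5, 12), (5, 14), (6, 1), (6, 3), (6, 12), (6, 14), (7, 1), (7, 3), (7, 12), (7, 14)]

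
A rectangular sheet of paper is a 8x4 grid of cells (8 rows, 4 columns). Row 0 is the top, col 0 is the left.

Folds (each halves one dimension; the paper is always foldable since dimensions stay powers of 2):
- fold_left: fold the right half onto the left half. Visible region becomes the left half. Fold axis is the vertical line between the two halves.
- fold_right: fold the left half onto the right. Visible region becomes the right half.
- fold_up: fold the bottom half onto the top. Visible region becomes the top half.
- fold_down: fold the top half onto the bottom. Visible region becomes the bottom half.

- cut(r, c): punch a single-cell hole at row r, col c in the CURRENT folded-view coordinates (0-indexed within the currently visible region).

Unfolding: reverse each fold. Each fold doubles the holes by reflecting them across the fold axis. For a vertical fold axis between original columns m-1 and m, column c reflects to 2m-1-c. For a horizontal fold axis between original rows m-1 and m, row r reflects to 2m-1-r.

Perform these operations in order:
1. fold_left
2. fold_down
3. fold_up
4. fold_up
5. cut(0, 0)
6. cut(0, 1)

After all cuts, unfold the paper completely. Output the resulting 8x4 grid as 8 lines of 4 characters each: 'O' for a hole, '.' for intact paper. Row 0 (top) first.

Answer: OOOO
OOOO
OOOO
OOOO
OOOO
OOOO
OOOO
OOOO

Derivation:
Op 1 fold_left: fold axis v@2; visible region now rows[0,8) x cols[0,2) = 8x2
Op 2 fold_down: fold axis h@4; visible region now rows[4,8) x cols[0,2) = 4x2
Op 3 fold_up: fold axis h@6; visible region now rows[4,6) x cols[0,2) = 2x2
Op 4 fold_up: fold axis h@5; visible region now rows[4,5) x cols[0,2) = 1x2
Op 5 cut(0, 0): punch at orig (4,0); cuts so far [(4, 0)]; region rows[4,5) x cols[0,2) = 1x2
Op 6 cut(0, 1): punch at orig (4,1); cuts so far [(4, 0), (4, 1)]; region rows[4,5) x cols[0,2) = 1x2
Unfold 1 (reflect across h@5): 4 holes -> [(4, 0), (4, 1), (5, 0), (5, 1)]
Unfold 2 (reflect across h@6): 8 holes -> [(4, 0), (4, 1), (5, 0), (5, 1), (6, 0), (6, 1), (7, 0), (7, 1)]
Unfold 3 (reflect across h@4): 16 holes -> [(0, 0), (0, 1), (1, 0), (1, 1), (2, 0), (2, 1), (3, 0), (3, 1), (4, 0), (4, 1), (5, 0), (5, 1), (6, 0), (6, 1), (7, 0), (7, 1)]
Unfold 4 (reflect across v@2): 32 holes -> [(0, 0), (0, 1), (0, 2), (0, 3), (1, 0), (1, 1), (1, 2), (1, 3), (2, 0), (2, 1), (2, 2), (2, 3), (3, 0), (3, 1), (3, 2), (3, 3), (4, 0), (4, 1), (4, 2), (4, 3), (5, 0), (5, 1), (5, 2), (5, 3), (6, 0), (6, 1), (6, 2), (6, 3), (7, 0), (7, 1), (7, 2), (7, 3)]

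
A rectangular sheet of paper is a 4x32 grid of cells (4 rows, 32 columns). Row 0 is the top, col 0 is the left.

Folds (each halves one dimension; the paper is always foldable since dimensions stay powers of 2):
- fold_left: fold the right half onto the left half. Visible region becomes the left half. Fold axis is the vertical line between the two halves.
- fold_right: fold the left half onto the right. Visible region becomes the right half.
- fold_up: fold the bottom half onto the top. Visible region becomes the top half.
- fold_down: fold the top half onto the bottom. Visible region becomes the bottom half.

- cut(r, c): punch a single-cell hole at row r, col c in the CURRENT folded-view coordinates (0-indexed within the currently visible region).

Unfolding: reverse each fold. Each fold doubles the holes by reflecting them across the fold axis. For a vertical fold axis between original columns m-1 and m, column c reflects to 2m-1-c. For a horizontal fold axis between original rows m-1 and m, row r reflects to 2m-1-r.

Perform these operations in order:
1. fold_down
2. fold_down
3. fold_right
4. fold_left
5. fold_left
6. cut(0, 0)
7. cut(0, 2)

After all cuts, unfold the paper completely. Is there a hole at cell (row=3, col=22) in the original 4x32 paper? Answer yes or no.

Op 1 fold_down: fold axis h@2; visible region now rows[2,4) x cols[0,32) = 2x32
Op 2 fold_down: fold axis h@3; visible region now rows[3,4) x cols[0,32) = 1x32
Op 3 fold_right: fold axis v@16; visible region now rows[3,4) x cols[16,32) = 1x16
Op 4 fold_left: fold axis v@24; visible region now rows[3,4) x cols[16,24) = 1x8
Op 5 fold_left: fold axis v@20; visible region now rows[3,4) x cols[16,20) = 1x4
Op 6 cut(0, 0): punch at orig (3,16); cuts so far [(3, 16)]; region rows[3,4) x cols[16,20) = 1x4
Op 7 cut(0, 2): punch at orig (3,18); cuts so far [(3, 16), (3, 18)]; region rows[3,4) x cols[16,20) = 1x4
Unfold 1 (reflect across v@20): 4 holes -> [(3, 16), (3, 18), (3, 21), (3, 23)]
Unfold 2 (reflect across v@24): 8 holes -> [(3, 16), (3, 18), (3, 21), (3, 23), (3, 24), (3, 26), (3, 29), (3, 31)]
Unfold 3 (reflect across v@16): 16 holes -> [(3, 0), (3, 2), (3, 5), (3, 7), (3, 8), (3, 10), (3, 13), (3, 15), (3, 16), (3, 18), (3, 21), (3, 23), (3, 24), (3, 26), (3, 29), (3, 31)]
Unfold 4 (reflect across h@3): 32 holes -> [(2, 0), (2, 2), (2, 5), (2, 7), (2, 8), (2, 10), (2, 13), (2, 15), (2, 16), (2, 18), (2, 21), (2, 23), (2, 24), (2, 26), (2, 29), (2, 31), (3, 0), (3, 2), (3, 5), (3, 7), (3, 8), (3, 10), (3, 13), (3, 15), (3, 16), (3, 18), (3, 21), (3, 23), (3, 24), (3, 26), (3, 29), (3, 31)]
Unfold 5 (reflect across h@2): 64 holes -> [(0, 0), (0, 2), (0, 5), (0, 7), (0, 8), (0, 10), (0, 13), (0, 15), (0, 16), (0, 18), (0, 21), (0, 23), (0, 24), (0, 26), (0, 29), (0, 31), (1, 0), (1, 2), (1, 5), (1, 7), (1, 8), (1, 10), (1, 13), (1, 15), (1, 16), (1, 18), (1, 21), (1, 23), (1, 24), (1, 26), (1, 29), (1, 31), (2, 0), (2, 2), (2, 5), (2, 7), (2, 8), (2, 10), (2, 13), (2, 15), (2, 16), (2, 18), (2, 21), (2, 23), (2, 24), (2, 26), (2, 29), (2, 31), (3, 0), (3, 2), (3, 5), (3, 7), (3, 8), (3, 10), (3, 13), (3, 15), (3, 16), (3, 18), (3, 21), (3, 23), (3, 24), (3, 26), (3, 29), (3, 31)]
Holes: [(0, 0), (0, 2), (0, 5), (0, 7), (0, 8), (0, 10), (0, 13), (0, 15), (0, 16), (0, 18), (0, 21), (0, 23), (0, 24), (0, 26), (0, 29), (0, 31), (1, 0), (1, 2), (1, 5), (1, 7), (1, 8), (1, 10), (1, 13), (1, 15), (1, 16), (1, 18), (1, 21), (1, 23), (1, 24), (1, 26), (1, 29), (1, 31), (2, 0), (2, 2), (2, 5), (2, 7), (2, 8), (2, 10), (2, 13), (2, 15), (2, 16), (2, 18), (2, 21), (2, 23), (2, 24), (2, 26), (2, 29), (2, 31), (3, 0), (3, 2), (3, 5), (3, 7), (3, 8), (3, 10), (3, 13), (3, 15), (3, 16), (3, 18), (3, 21), (3, 23), (3, 24), (3, 26), (3, 29), (3, 31)]

Answer: no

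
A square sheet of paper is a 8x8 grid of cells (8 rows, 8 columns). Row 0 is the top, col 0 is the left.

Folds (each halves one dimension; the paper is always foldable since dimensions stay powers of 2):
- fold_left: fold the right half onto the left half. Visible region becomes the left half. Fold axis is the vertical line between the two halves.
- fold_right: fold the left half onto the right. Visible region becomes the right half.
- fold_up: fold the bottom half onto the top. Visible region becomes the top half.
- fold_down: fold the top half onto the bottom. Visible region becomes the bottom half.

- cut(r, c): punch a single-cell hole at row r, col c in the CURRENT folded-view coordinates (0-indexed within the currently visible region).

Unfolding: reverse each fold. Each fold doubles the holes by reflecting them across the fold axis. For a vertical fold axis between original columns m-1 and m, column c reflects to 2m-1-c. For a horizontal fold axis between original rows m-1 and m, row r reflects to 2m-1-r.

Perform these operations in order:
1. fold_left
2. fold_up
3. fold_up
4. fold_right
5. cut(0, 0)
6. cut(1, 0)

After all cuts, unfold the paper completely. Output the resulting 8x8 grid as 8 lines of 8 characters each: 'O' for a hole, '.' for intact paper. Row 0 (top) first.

Answer: .OO..OO.
.OO..OO.
.OO..OO.
.OO..OO.
.OO..OO.
.OO..OO.
.OO..OO.
.OO..OO.

Derivation:
Op 1 fold_left: fold axis v@4; visible region now rows[0,8) x cols[0,4) = 8x4
Op 2 fold_up: fold axis h@4; visible region now rows[0,4) x cols[0,4) = 4x4
Op 3 fold_up: fold axis h@2; visible region now rows[0,2) x cols[0,4) = 2x4
Op 4 fold_right: fold axis v@2; visible region now rows[0,2) x cols[2,4) = 2x2
Op 5 cut(0, 0): punch at orig (0,2); cuts so far [(0, 2)]; region rows[0,2) x cols[2,4) = 2x2
Op 6 cut(1, 0): punch at orig (1,2); cuts so far [(0, 2), (1, 2)]; region rows[0,2) x cols[2,4) = 2x2
Unfold 1 (reflect across v@2): 4 holes -> [(0, 1), (0, 2), (1, 1), (1, 2)]
Unfold 2 (reflect across h@2): 8 holes -> [(0, 1), (0, 2), (1, 1), (1, 2), (2, 1), (2, 2), (3, 1), (3, 2)]
Unfold 3 (reflect across h@4): 16 holes -> [(0, 1), (0, 2), (1, 1), (1, 2), (2, 1), (2, 2), (3, 1), (3, 2), (4, 1), (4, 2), (5, 1), (5, 2), (6, 1), (6, 2), (7, 1), (7, 2)]
Unfold 4 (reflect across v@4): 32 holes -> [(0, 1), (0, 2), (0, 5), (0, 6), (1, 1), (1, 2), (1, 5), (1, 6), (2, 1), (2, 2), (2, 5), (2, 6), (3, 1), (3, 2), (3, 5), (3, 6), (4, 1), (4, 2), (4, 5), (4, 6), (5, 1), (5, 2), (5, 5), (5, 6), (6, 1), (6, 2), (6, 5), (6, 6), (7, 1), (7, 2), (7, 5), (7, 6)]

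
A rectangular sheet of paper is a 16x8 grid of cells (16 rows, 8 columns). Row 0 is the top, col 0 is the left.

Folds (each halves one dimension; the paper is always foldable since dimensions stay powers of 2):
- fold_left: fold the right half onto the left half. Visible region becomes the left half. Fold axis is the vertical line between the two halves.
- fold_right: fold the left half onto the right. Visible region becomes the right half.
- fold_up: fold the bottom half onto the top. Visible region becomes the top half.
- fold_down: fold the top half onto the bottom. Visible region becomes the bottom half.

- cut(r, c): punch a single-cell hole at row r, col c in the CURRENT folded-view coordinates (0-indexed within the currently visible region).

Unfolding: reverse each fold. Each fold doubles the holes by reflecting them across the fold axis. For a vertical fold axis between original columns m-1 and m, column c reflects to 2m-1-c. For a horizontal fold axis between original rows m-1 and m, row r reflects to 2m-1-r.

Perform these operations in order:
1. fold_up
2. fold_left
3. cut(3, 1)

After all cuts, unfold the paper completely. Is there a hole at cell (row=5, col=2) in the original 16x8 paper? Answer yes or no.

Answer: no

Derivation:
Op 1 fold_up: fold axis h@8; visible region now rows[0,8) x cols[0,8) = 8x8
Op 2 fold_left: fold axis v@4; visible region now rows[0,8) x cols[0,4) = 8x4
Op 3 cut(3, 1): punch at orig (3,1); cuts so far [(3, 1)]; region rows[0,8) x cols[0,4) = 8x4
Unfold 1 (reflect across v@4): 2 holes -> [(3, 1), (3, 6)]
Unfold 2 (reflect across h@8): 4 holes -> [(3, 1), (3, 6), (12, 1), (12, 6)]
Holes: [(3, 1), (3, 6), (12, 1), (12, 6)]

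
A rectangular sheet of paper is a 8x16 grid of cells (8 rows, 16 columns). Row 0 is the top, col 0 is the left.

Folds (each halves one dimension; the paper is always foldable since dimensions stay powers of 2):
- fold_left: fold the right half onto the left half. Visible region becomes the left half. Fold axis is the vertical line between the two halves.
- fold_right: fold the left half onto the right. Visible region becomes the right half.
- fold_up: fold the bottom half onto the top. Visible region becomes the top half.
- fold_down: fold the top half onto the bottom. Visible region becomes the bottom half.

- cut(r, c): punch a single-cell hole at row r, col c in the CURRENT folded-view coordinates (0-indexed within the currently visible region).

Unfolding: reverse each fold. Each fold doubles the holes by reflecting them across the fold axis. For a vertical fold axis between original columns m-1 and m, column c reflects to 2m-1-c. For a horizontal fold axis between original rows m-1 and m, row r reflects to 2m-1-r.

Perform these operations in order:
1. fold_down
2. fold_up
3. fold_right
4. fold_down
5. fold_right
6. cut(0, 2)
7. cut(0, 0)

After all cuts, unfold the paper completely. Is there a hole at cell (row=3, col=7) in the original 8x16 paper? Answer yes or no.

Op 1 fold_down: fold axis h@4; visible region now rows[4,8) x cols[0,16) = 4x16
Op 2 fold_up: fold axis h@6; visible region now rows[4,6) x cols[0,16) = 2x16
Op 3 fold_right: fold axis v@8; visible region now rows[4,6) x cols[8,16) = 2x8
Op 4 fold_down: fold axis h@5; visible region now rows[5,6) x cols[8,16) = 1x8
Op 5 fold_right: fold axis v@12; visible region now rows[5,6) x cols[12,16) = 1x4
Op 6 cut(0, 2): punch at orig (5,14); cuts so far [(5, 14)]; region rows[5,6) x cols[12,16) = 1x4
Op 7 cut(0, 0): punch at orig (5,12); cuts so far [(5, 12), (5, 14)]; region rows[5,6) x cols[12,16) = 1x4
Unfold 1 (reflect across v@12): 4 holes -> [(5, 9), (5, 11), (5, 12), (5, 14)]
Unfold 2 (reflect across h@5): 8 holes -> [(4, 9), (4, 11), (4, 12), (4, 14), (5, 9), (5, 11), (5, 12), (5, 14)]
Unfold 3 (reflect across v@8): 16 holes -> [(4, 1), (4, 3), (4, 4), (4, 6), (4, 9), (4, 11), (4, 12), (4, 14), (5, 1), (5, 3), (5, 4), (5, 6), (5, 9), (5, 11), (5, 12), (5, 14)]
Unfold 4 (reflect across h@6): 32 holes -> [(4, 1), (4, 3), (4, 4), (4, 6), (4, 9), (4, 11), (4, 12), (4, 14), (5, 1), (5, 3), (5, 4), (5, 6), (5, 9), (5, 11), (5, 12), (5, 14), (6, 1), (6, 3), (6, 4), (6, 6), (6, 9), (6, 11), (6, 12), (6, 14), (7, 1), (7, 3), (7, 4), (7, 6), (7, 9), (7, 11), (7, 12), (7, 14)]
Unfold 5 (reflect across h@4): 64 holes -> [(0, 1), (0, 3), (0, 4), (0, 6), (0, 9), (0, 11), (0, 12), (0, 14), (1, 1), (1, 3), (1, 4), (1, 6), (1, 9), (1, 11), (1, 12), (1, 14), (2, 1), (2, 3), (2, 4), (2, 6), (2, 9), (2, 11), (2, 12), (2, 14), (3, 1), (3, 3), (3, 4), (3, 6), (3, 9), (3, 11), (3, 12), (3, 14), (4, 1), (4, 3), (4, 4), (4, 6), (4, 9), (4, 11), (4, 12), (4, 14), (5, 1), (5, 3), (5, 4), (5, 6), (5, 9), (5, 11), (5, 12), (5, 14), (6, 1), (6, 3), (6, 4), (6, 6), (6, 9), (6, 11), (6, 12), (6, 14), (7, 1), (7, 3), (7, 4), (7, 6), (7, 9), (7, 11), (7, 12), (7, 14)]
Holes: [(0, 1), (0, 3), (0, 4), (0, 6), (0, 9), (0, 11), (0, 12), (0, 14), (1, 1), (1, 3), (1, 4), (1, 6), (1, 9), (1, 11), (1, 12), (1, 14), (2, 1), (2, 3), (2, 4), (2, 6), (2, 9), (2, 11), (2, 12), (2, 14), (3, 1), (3, 3), (3, 4), (3, 6), (3, 9), (3, 11), (3, 12), (3, 14), (4, 1), (4, 3), (4, 4), (4, 6), (4, 9), (4, 11), (4, 12), (4, 14), (5, 1), (5, 3), (5, 4), (5, 6), (5, 9), (5, 11), (5, 12), (5, 14), (6, 1), (6, 3), (6, 4), (6, 6), (6, 9), (6, 11), (6, 12), (6, 14), (7, 1), (7, 3), (7, 4), (7, 6), (7, 9), (7, 11), (7, 12), (7, 14)]

Answer: no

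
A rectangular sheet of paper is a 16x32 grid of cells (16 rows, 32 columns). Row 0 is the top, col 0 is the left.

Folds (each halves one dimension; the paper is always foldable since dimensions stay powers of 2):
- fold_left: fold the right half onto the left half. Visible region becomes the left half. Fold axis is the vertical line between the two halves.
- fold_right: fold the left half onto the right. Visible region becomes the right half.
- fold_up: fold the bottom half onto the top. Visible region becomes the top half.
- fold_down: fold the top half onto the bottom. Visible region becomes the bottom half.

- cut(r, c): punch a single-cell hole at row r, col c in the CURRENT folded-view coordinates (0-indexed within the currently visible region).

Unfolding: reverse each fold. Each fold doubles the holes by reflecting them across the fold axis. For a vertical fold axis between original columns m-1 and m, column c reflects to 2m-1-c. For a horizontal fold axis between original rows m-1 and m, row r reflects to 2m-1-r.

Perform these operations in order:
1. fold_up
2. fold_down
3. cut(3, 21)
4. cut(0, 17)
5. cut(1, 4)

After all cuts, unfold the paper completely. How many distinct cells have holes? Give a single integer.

Answer: 12

Derivation:
Op 1 fold_up: fold axis h@8; visible region now rows[0,8) x cols[0,32) = 8x32
Op 2 fold_down: fold axis h@4; visible region now rows[4,8) x cols[0,32) = 4x32
Op 3 cut(3, 21): punch at orig (7,21); cuts so far [(7, 21)]; region rows[4,8) x cols[0,32) = 4x32
Op 4 cut(0, 17): punch at orig (4,17); cuts so far [(4, 17), (7, 21)]; region rows[4,8) x cols[0,32) = 4x32
Op 5 cut(1, 4): punch at orig (5,4); cuts so far [(4, 17), (5, 4), (7, 21)]; region rows[4,8) x cols[0,32) = 4x32
Unfold 1 (reflect across h@4): 6 holes -> [(0, 21), (2, 4), (3, 17), (4, 17), (5, 4), (7, 21)]
Unfold 2 (reflect across h@8): 12 holes -> [(0, 21), (2, 4), (3, 17), (4, 17), (5, 4), (7, 21), (8, 21), (10, 4), (11, 17), (12, 17), (13, 4), (15, 21)]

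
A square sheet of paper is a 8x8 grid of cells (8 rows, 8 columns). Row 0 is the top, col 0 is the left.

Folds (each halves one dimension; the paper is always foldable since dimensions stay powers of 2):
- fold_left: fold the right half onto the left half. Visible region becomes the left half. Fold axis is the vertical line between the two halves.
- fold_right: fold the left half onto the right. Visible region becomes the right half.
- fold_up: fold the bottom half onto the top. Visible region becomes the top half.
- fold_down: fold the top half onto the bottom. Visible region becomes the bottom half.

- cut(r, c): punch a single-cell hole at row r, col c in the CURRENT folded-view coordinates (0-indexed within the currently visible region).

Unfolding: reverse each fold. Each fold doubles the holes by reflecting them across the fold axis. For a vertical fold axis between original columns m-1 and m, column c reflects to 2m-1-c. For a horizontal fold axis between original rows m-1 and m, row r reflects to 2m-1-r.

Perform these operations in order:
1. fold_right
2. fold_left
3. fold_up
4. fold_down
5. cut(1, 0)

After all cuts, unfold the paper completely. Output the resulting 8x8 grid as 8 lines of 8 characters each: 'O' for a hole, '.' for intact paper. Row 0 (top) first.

Op 1 fold_right: fold axis v@4; visible region now rows[0,8) x cols[4,8) = 8x4
Op 2 fold_left: fold axis v@6; visible region now rows[0,8) x cols[4,6) = 8x2
Op 3 fold_up: fold axis h@4; visible region now rows[0,4) x cols[4,6) = 4x2
Op 4 fold_down: fold axis h@2; visible region now rows[2,4) x cols[4,6) = 2x2
Op 5 cut(1, 0): punch at orig (3,4); cuts so far [(3, 4)]; region rows[2,4) x cols[4,6) = 2x2
Unfold 1 (reflect across h@2): 2 holes -> [(0, 4), (3, 4)]
Unfold 2 (reflect across h@4): 4 holes -> [(0, 4), (3, 4), (4, 4), (7, 4)]
Unfold 3 (reflect across v@6): 8 holes -> [(0, 4), (0, 7), (3, 4), (3, 7), (4, 4), (4, 7), (7, 4), (7, 7)]
Unfold 4 (reflect across v@4): 16 holes -> [(0, 0), (0, 3), (0, 4), (0, 7), (3, 0), (3, 3), (3, 4), (3, 7), (4, 0), (4, 3), (4, 4), (4, 7), (7, 0), (7, 3), (7, 4), (7, 7)]

Answer: O..OO..O
........
........
O..OO..O
O..OO..O
........
........
O..OO..O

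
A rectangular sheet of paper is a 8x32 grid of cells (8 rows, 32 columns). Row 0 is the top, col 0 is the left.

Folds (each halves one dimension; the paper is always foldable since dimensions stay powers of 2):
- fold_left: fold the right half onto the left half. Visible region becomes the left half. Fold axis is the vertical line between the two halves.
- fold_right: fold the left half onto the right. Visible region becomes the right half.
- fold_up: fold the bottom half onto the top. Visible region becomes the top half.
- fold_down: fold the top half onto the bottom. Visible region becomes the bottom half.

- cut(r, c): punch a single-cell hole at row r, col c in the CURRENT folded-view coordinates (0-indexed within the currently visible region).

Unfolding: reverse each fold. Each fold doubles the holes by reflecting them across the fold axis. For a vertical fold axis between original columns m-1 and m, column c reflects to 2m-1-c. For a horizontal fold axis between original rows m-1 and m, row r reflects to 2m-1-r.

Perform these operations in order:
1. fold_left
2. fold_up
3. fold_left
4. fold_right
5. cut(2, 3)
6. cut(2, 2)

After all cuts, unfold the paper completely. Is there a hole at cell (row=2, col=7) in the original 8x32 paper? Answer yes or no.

Answer: yes

Derivation:
Op 1 fold_left: fold axis v@16; visible region now rows[0,8) x cols[0,16) = 8x16
Op 2 fold_up: fold axis h@4; visible region now rows[0,4) x cols[0,16) = 4x16
Op 3 fold_left: fold axis v@8; visible region now rows[0,4) x cols[0,8) = 4x8
Op 4 fold_right: fold axis v@4; visible region now rows[0,4) x cols[4,8) = 4x4
Op 5 cut(2, 3): punch at orig (2,7); cuts so far [(2, 7)]; region rows[0,4) x cols[4,8) = 4x4
Op 6 cut(2, 2): punch at orig (2,6); cuts so far [(2, 6), (2, 7)]; region rows[0,4) x cols[4,8) = 4x4
Unfold 1 (reflect across v@4): 4 holes -> [(2, 0), (2, 1), (2, 6), (2, 7)]
Unfold 2 (reflect across v@8): 8 holes -> [(2, 0), (2, 1), (2, 6), (2, 7), (2, 8), (2, 9), (2, 14), (2, 15)]
Unfold 3 (reflect across h@4): 16 holes -> [(2, 0), (2, 1), (2, 6), (2, 7), (2, 8), (2, 9), (2, 14), (2, 15), (5, 0), (5, 1), (5, 6), (5, 7), (5, 8), (5, 9), (5, 14), (5, 15)]
Unfold 4 (reflect across v@16): 32 holes -> [(2, 0), (2, 1), (2, 6), (2, 7), (2, 8), (2, 9), (2, 14), (2, 15), (2, 16), (2, 17), (2, 22), (2, 23), (2, 24), (2, 25), (2, 30), (2, 31), (5, 0), (5, 1), (5, 6), (5, 7), (5, 8), (5, 9), (5, 14), (5, 15), (5, 16), (5, 17), (5, 22), (5, 23), (5, 24), (5, 25), (5, 30), (5, 31)]
Holes: [(2, 0), (2, 1), (2, 6), (2, 7), (2, 8), (2, 9), (2, 14), (2, 15), (2, 16), (2, 17), (2, 22), (2, 23), (2, 24), (2, 25), (2, 30), (2, 31), (5, 0), (5, 1), (5, 6), (5, 7), (5, 8), (5, 9), (5, 14), (5, 15), (5, 16), (5, 17), (5, 22), (5, 23), (5, 24), (5, 25), (5, 30), (5, 31)]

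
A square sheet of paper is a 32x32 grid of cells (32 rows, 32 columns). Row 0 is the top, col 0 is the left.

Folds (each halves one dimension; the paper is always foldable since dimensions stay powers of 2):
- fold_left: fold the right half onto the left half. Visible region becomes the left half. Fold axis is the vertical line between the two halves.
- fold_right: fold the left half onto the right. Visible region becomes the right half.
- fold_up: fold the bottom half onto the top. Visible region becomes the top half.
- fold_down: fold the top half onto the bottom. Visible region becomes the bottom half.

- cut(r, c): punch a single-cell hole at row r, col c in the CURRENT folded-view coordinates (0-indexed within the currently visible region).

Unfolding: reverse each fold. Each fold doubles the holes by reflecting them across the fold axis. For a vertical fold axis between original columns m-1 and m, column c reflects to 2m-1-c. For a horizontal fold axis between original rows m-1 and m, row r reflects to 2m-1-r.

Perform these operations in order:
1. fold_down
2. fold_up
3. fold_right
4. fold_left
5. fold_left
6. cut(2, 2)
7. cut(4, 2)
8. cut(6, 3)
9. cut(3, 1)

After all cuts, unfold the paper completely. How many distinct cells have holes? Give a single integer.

Op 1 fold_down: fold axis h@16; visible region now rows[16,32) x cols[0,32) = 16x32
Op 2 fold_up: fold axis h@24; visible region now rows[16,24) x cols[0,32) = 8x32
Op 3 fold_right: fold axis v@16; visible region now rows[16,24) x cols[16,32) = 8x16
Op 4 fold_left: fold axis v@24; visible region now rows[16,24) x cols[16,24) = 8x8
Op 5 fold_left: fold axis v@20; visible region now rows[16,24) x cols[16,20) = 8x4
Op 6 cut(2, 2): punch at orig (18,18); cuts so far [(18, 18)]; region rows[16,24) x cols[16,20) = 8x4
Op 7 cut(4, 2): punch at orig (20,18); cuts so far [(18, 18), (20, 18)]; region rows[16,24) x cols[16,20) = 8x4
Op 8 cut(6, 3): punch at orig (22,19); cuts so far [(18, 18), (20, 18), (22, 19)]; region rows[16,24) x cols[16,20) = 8x4
Op 9 cut(3, 1): punch at orig (19,17); cuts so far [(18, 18), (19, 17), (20, 18), (22, 19)]; region rows[16,24) x cols[16,20) = 8x4
Unfold 1 (reflect across v@20): 8 holes -> [(18, 18), (18, 21), (19, 17), (19, 22), (20, 18), (20, 21), (22, 19), (22, 20)]
Unfold 2 (reflect across v@24): 16 holes -> [(18, 18), (18, 21), (18, 26), (18, 29), (19, 17), (19, 22), (19, 25), (19, 30), (20, 18), (20, 21), (20, 26), (20, 29), (22, 19), (22, 20), (22, 27), (22, 28)]
Unfold 3 (reflect across v@16): 32 holes -> [(18, 2), (18, 5), (18, 10), (18, 13), (18, 18), (18, 21), (18, 26), (18, 29), (19, 1), (19, 6), (19, 9), (19, 14), (19, 17), (19, 22), (19, 25), (19, 30), (20, 2), (20, 5), (20, 10), (20, 13), (20, 18), (20, 21), (20, 26), (20, 29), (22, 3), (22, 4), (22, 11), (22, 12), (22, 19), (22, 20), (22, 27), (22, 28)]
Unfold 4 (reflect across h@24): 64 holes -> [(18, 2), (18, 5), (18, 10), (18, 13), (18, 18), (18, 21), (18, 26), (18, 29), (19, 1), (19, 6), (19, 9), (19, 14), (19, 17), (19, 22), (19, 25), (19, 30), (20, 2), (20, 5), (20, 10), (20, 13), (20, 18), (20, 21), (20, 26), (20, 29), (22, 3), (22, 4), (22, 11), (22, 12), (22, 19), (22, 20), (22, 27), (22, 28), (25, 3), (25, 4), (25, 11), (25, 12), (25, 19), (25, 20), (25, 27), (25, 28), (27, 2), (27, 5), (27, 10), (27, 13), (27, 18), (27, 21), (27, 26), (27, 29), (28, 1), (28, 6), (28, 9), (28, 14), (28, 17), (28, 22), (28, 25), (28, 30), (29, 2), (29, 5), (29, 10), (29, 13), (29, 18), (29, 21), (29, 26), (29, 29)]
Unfold 5 (reflect across h@16): 128 holes -> [(2, 2), (2, 5), (2, 10), (2, 13), (2, 18), (2, 21), (2, 26), (2, 29), (3, 1), (3, 6), (3, 9), (3, 14), (3, 17), (3, 22), (3, 25), (3, 30), (4, 2), (4, 5), (4, 10), (4, 13), (4, 18), (4, 21), (4, 26), (4, 29), (6, 3), (6, 4), (6, 11), (6, 12), (6, 19), (6, 20), (6, 27), (6, 28), (9, 3), (9, 4), (9, 11), (9, 12), (9, 19), (9, 20), (9, 27), (9, 28), (11, 2), (11, 5), (11, 10), (11, 13), (11, 18), (11, 21), (11, 26), (11, 29), (12, 1), (12, 6), (12, 9), (12, 14), (12, 17), (12, 22), (12, 25), (12, 30), (13, 2), (13, 5), (13, 10), (13, 13), (13, 18), (13, 21), (13, 26), (13, 29), (18, 2), (18, 5), (18, 10), (18, 13), (18, 18), (18, 21), (18, 26), (18, 29), (19, 1), (19, 6), (19, 9), (19, 14), (19, 17), (19, 22), (19, 25), (19, 30), (20, 2), (20, 5), (20, 10), (20, 13), (20, 18), (20, 21), (20, 26), (20, 29), (22, 3), (22, 4), (22, 11), (22, 12), (22, 19), (22, 20), (22, 27), (22, 28), (25, 3), (25, 4), (25, 11), (25, 12), (25, 19), (25, 20), (25, 27), (25, 28), (27, 2), (27, 5), (27, 10), (27, 13), (27, 18), (27, 21), (27, 26), (27, 29), (28, 1), (28, 6), (28, 9), (28, 14), (28, 17), (28, 22), (28, 25), (28, 30), (29, 2), (29, 5), (29, 10), (29, 13), (29, 18), (29, 21), (29, 26), (29, 29)]

Answer: 128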